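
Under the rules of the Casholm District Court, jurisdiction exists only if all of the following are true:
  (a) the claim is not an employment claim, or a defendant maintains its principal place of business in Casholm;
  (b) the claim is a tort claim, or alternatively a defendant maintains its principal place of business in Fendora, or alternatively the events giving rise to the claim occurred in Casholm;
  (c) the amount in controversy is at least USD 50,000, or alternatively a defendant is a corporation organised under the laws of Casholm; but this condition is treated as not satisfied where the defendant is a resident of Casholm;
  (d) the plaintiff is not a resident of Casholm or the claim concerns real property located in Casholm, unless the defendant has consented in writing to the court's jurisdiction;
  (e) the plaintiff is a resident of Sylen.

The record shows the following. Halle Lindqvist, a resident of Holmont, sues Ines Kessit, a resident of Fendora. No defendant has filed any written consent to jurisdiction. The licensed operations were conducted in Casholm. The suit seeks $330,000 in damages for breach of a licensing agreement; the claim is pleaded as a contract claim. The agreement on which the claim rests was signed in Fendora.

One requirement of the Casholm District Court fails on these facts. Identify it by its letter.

The Casholm District Court:
  (a) The claim is a contract claim, not an employment claim, which satisfies one of the alternatives. Satisfied.
  (b) The operative events occurred in Casholm, so this disjunct is met. Satisfied.
  (c) The amount in controversy is USD 330,000, which meets the USD 50,000 floor, so one alternative holds. The carve-out does not apply: the defendant resides in Fendora, not Casholm. Condition met.
  (d) The plaintiff resides in Holmont, which is not Casholm, so one alternative holds. Met.
  (e) The plaintiff resides in Holmont, not Sylen. Not met.
Only condition (e) fails.

(e)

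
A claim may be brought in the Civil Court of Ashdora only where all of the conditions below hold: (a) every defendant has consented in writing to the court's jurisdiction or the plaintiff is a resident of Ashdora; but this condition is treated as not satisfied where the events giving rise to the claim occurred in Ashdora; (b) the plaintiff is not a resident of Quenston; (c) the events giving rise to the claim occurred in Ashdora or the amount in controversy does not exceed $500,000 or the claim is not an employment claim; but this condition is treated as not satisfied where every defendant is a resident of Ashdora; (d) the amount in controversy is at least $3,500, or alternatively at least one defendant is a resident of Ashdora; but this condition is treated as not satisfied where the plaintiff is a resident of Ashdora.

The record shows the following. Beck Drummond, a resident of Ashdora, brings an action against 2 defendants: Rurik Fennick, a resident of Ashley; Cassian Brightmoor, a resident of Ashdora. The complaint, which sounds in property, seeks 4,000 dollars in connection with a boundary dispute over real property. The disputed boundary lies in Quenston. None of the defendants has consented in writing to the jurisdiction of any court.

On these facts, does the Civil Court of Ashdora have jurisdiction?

The Civil Court of Ashdora:
  (a) The plaintiff resides in Ashdora, which satisfies one of the alternatives. The carve-out does not apply: the operative events occurred in Quenston, not Ashdora. Condition met.
  (b) The plaintiff resides in Ashdora, which is not Quenston. Met.
  (c) The amount in controversy is USD 4,000, within the $500,000 ceiling, which satisfies one of the alternatives. The carve-out does not apply: the defendants reside as follows — Rurik Fennick in Ashley, Cassian Brightmoor in Ashdora — not all in Ashdora. Condition met.
  (d) The amount in controversy is $4,000, which meets the 3,500 dollars floor, so this disjunct is met. But the carve-out bites: the plaintiff resides in Ashdora. Fails.
  → Not every requirement is met — no jurisdiction.

No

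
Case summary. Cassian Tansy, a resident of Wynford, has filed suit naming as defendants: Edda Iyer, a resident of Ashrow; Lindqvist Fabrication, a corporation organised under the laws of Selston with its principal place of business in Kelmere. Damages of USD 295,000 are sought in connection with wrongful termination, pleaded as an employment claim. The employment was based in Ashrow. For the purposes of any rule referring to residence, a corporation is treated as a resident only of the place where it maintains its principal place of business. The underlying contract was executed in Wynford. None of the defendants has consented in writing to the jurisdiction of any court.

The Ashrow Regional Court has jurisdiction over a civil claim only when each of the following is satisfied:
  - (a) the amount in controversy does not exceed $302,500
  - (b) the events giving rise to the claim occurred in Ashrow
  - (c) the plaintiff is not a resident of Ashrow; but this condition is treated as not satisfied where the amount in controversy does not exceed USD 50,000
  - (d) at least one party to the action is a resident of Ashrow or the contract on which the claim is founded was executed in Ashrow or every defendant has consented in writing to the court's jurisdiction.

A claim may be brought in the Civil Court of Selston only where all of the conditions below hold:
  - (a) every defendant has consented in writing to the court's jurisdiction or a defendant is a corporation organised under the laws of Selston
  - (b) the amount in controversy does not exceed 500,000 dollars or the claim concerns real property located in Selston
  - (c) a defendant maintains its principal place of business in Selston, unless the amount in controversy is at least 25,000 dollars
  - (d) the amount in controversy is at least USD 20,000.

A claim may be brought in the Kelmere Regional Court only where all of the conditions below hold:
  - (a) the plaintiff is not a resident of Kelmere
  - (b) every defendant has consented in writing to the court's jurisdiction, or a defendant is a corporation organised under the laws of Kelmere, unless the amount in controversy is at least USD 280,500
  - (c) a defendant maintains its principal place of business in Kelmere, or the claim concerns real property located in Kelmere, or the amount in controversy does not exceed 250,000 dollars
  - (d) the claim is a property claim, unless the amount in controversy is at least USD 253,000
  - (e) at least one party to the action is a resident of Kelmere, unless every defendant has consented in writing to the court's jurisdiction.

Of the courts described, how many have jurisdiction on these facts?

3

The Ashrow Regional Court:
  (a) The amount in controversy is 295,000 dollars, within the USD 302,500 ceiling. Met.
  (b) The operative events occurred in Ashrow. Met.
  (c) The plaintiff resides in Wynford, which is not Ashrow. And the carve-out is inapplicable — the amount in controversy is $295,000, above the USD 50,000 ceiling. Satisfied.
  (d) Edda Iyer resides in Ashrow, so this disjunct is met. Condition met.
  → Every requirement is satisfied — jurisdiction.
The Civil Court of Selston:
  (a) Lindqvist Fabrication is organised under the laws of Selston, which satisfies one of the alternatives. Met.
  (b) The amount in controversy is 295,000 dollars, within the $500,000 ceiling, so one alternative holds. Met.
  (c) The corporate defendant(s) have their principal place of business in Kelmere, not Selston. However, the amount in controversy is $295,000, which meets the USD 25,000 floor, so the 'unless' proviso supplies this condition. Satisfied.
  (d) The amount in controversy is $295,000, which meets the USD 20,000 floor. Condition met.
  → Jurisdiction lies.
The Kelmere Regional Court:
  (a) The plaintiff resides in Wynford, which is not Kelmere. Condition met.
  (b) No such written consent has been filed; the corporate defendant(s) are organised in Selston, not Kelmere — every alternative fails. But the amount in controversy is $295,000, which meets the USD 280,500 floor, and the 'unless' clause therefore excuses the requirement. Condition met.
  (c) Lindqvist Fabrication has its principal place of business in Kelmere, so this disjunct is met. Condition met.
  (d) The claim is an employment claim, not a property claim. However, the amount in controversy is USD 295,000, which meets the 253,000 dollars floor, so the 'unless' proviso supplies this condition. Satisfied.
  (e) Lindqvist Fabrication resides in Kelmere. Met.
  → Every requirement is satisfied — jurisdiction.
Courts with jurisdiction: the Ashrow Regional Court, the Civil Court of Selston, the Kelmere Regional Court — 3 in total.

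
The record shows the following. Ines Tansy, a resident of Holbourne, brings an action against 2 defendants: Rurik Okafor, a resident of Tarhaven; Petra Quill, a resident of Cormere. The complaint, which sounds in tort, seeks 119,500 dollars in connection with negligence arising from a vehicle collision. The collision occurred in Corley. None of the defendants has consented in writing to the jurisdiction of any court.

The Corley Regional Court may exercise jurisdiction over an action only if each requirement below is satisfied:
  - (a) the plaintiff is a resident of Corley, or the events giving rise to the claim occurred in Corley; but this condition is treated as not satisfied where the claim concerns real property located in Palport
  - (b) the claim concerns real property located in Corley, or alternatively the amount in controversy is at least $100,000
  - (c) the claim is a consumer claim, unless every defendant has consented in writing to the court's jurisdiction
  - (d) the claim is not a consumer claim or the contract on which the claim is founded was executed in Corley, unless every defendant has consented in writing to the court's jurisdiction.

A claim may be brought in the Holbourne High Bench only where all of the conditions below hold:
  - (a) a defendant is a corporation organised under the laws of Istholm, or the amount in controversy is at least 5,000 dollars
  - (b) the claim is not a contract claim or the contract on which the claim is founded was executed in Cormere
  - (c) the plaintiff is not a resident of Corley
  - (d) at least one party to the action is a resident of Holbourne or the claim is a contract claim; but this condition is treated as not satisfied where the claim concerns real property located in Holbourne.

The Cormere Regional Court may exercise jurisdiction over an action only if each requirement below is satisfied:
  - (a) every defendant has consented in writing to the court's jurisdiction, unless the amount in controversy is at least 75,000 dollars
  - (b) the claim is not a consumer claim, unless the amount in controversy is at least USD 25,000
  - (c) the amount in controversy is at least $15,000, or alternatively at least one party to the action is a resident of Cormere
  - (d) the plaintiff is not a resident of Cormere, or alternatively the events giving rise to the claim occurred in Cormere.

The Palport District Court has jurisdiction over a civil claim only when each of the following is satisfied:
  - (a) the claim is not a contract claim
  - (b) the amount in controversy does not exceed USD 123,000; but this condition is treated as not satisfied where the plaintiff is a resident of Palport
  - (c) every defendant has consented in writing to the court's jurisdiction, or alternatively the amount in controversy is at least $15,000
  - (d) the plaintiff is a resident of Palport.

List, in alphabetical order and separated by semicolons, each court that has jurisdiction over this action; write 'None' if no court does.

the Cormere Regional Court; the Holbourne High Bench

The Corley Regional Court:
  (a) The operative events occurred in Corley, so this disjunct is met. And the carve-out is inapplicable — the claim does not concern real property. Satisfied.
  (b) The amount in controversy is $119,500, which meets the 100,000 dollars floor, so one alternative holds. Satisfied.
  (c) The claim is a tort claim, not a consumer claim. And no such written consent has been filed, so the proviso does not save it. Condition not met.
  (d) The claim is a tort claim, not a consumer claim, which satisfies one of the alternatives. Met.
  → At least one condition fails; no jurisdiction.
The Holbourne High Bench:
  (a) The amount in controversy is $119,500, which meets the 5,000 dollars floor — that alternative is enough. Met.
  (b) The claim is a tort claim, not a contract claim, so this disjunct is met. Met.
  (c) The plaintiff resides in Holbourne, which is not Corley. Satisfied.
  (d) Ines Tansy resides in Holbourne, so this disjunct is met. And the carve-out is inapplicable — the claim does not concern real property. Condition met.
  → Jurisdiction lies.
The Cormere Regional Court:
  (a) No such written consent has been filed. However, the amount in controversy is USD 119,500, which meets the 75,000 dollars floor, so the 'unless' proviso supplies this condition. Condition met.
  (b) The claim is a tort claim, not a consumer claim. Condition met.
  (c) The amount in controversy is 119,500 dollars, which meets the 15,000 dollars floor, which satisfies one of the alternatives. Condition met.
  (d) The plaintiff resides in Holbourne, which is not Cormere, which satisfies one of the alternatives. Satisfied.
  → All conditions met; jurisdiction exists.
The Palport District Court:
  (a) The claim is a tort claim, not a contract claim. Met.
  (b) The amount in controversy is USD 119,500, within the 123,000 dollars ceiling. The carve-out does not apply: the plaintiff resides in Holbourne, not Palport. Condition met.
  (c) The amount in controversy is 119,500 dollars, which meets the 15,000 dollars floor, which satisfies one of the alternatives. Satisfied.
  (d) The plaintiff resides in Holbourne, not Palport. Condition not met.
  → The court lacks jurisdiction.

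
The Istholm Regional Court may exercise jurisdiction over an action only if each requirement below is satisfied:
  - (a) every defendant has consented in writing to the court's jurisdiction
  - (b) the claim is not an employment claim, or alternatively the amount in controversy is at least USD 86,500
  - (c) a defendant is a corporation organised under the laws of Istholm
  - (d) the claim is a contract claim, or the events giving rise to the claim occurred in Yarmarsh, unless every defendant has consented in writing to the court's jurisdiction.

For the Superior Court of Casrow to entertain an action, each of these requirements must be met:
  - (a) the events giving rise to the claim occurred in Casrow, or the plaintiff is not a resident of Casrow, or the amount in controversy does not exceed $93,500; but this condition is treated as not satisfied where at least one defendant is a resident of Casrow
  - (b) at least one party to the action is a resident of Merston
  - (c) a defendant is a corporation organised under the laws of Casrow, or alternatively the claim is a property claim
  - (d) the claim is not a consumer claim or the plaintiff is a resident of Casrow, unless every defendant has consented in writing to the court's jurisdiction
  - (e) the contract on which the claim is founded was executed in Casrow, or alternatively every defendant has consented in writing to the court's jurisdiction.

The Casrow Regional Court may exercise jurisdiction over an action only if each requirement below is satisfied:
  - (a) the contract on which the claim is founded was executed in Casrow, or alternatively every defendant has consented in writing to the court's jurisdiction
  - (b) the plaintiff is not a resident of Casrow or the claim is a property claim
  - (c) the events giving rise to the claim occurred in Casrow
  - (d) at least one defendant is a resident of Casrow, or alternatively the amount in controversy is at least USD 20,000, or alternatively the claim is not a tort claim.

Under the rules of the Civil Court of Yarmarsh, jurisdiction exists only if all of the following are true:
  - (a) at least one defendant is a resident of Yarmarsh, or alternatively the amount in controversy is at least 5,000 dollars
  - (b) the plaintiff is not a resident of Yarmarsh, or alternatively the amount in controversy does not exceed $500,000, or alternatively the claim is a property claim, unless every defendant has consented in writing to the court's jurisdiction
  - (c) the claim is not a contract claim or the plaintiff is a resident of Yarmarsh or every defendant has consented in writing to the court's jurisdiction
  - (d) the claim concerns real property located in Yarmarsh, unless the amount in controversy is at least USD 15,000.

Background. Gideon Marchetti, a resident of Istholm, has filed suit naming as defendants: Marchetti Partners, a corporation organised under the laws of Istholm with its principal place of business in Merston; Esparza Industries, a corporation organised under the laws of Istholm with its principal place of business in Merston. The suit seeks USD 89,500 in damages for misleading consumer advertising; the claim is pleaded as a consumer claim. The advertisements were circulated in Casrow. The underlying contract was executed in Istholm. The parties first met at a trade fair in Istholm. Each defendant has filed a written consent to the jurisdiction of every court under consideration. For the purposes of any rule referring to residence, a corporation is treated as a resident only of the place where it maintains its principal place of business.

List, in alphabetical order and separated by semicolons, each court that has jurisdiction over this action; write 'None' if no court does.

the Casrow Regional Court; the Civil Court of Yarmarsh; the Istholm Regional Court

The Istholm Regional Court:
  (a) Every defendant has filed written consent. Met.
  (b) The claim is a consumer claim, not an employment claim, which satisfies one of the alternatives. Satisfied.
  (c) Marchetti Partners is organised under the laws of Istholm. Condition met.
  (d) The claim is a consumer claim, not a contract claim; the operative events occurred in Casrow, not Yarmarsh — none of the alternatives is met. But every defendant has filed written consent, and the 'unless' clause therefore excuses the requirement. Condition met.
  → The court has jurisdiction.
The Superior Court of Casrow:
  (a) The operative events occurred in Casrow, so one alternative holds. The exception is not triggered, since no defendant resides in Casrow (they reside in Merston, Merston). Condition met.
  (b) Marchetti Partners resides in Merston. Met.
  (c) The corporate defendant(s) are organised in Istholm, not Casrow; the claim is a consumer claim, not a property claim — no alternative holds. Condition not met.
  (d) The claim is a consumer claim; the plaintiff resides in Istholm, not Casrow — no alternative holds. However, every defendant has filed written consent, so the 'unless' proviso supplies this condition. Satisfied.
  (e) Every defendant has filed written consent, so one alternative holds. Met.
  → No jurisdiction.
The Casrow Regional Court:
  (a) Every defendant has filed written consent, which satisfies one of the alternatives. Condition met.
  (b) The plaintiff resides in Istholm, which is not Casrow, so this disjunct is met. Condition met.
  (c) The operative events occurred in Casrow. Condition met.
  (d) The amount in controversy is $89,500, which meets the USD 20,000 floor, so one alternative holds. Condition met.
  → Every requirement is satisfied — jurisdiction.
The Civil Court of Yarmarsh:
  (a) The amount in controversy is USD 89,500, which meets the 5,000 dollars floor — that alternative is enough. Met.
  (b) The plaintiff resides in Istholm, which is not Yarmarsh — that alternative is enough. Satisfied.
  (c) The claim is a consumer claim, not a contract claim — that alternative is enough. Condition met.
  (d) The claim does not concern real property. However, the amount in controversy is $89,500, which meets the USD 15,000 floor, so the 'unless' proviso supplies this condition. Condition met.
  → Every requirement is satisfied — jurisdiction.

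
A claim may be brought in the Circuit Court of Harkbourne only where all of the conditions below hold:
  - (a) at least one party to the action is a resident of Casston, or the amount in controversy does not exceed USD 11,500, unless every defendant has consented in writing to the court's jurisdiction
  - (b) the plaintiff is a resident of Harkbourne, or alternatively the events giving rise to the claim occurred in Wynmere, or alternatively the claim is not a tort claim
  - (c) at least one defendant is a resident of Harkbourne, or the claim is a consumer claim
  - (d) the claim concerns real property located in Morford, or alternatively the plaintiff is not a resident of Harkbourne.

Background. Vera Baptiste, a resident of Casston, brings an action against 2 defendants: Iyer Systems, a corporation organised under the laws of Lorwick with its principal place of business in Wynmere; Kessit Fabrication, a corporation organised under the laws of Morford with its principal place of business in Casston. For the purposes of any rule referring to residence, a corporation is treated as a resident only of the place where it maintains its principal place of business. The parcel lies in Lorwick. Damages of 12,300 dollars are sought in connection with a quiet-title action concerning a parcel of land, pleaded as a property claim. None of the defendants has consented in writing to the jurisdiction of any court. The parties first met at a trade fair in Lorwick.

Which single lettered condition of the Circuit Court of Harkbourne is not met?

The Circuit Court of Harkbourne:
  (a) Vera Baptiste resides in Casston — that alternative is enough. Condition met.
  (b) The claim is a property claim, not a tort claim, so this disjunct is met. Met.
  (c) No defendant resides in Harkbourne (they reside in Wynmere, Casston); the claim is a property claim, not a consumer claim — no alternative holds. Fails.
  (d) The plaintiff resides in Casston, which is not Harkbourne, so this disjunct is met. Met.
Only condition (c) fails.

(c)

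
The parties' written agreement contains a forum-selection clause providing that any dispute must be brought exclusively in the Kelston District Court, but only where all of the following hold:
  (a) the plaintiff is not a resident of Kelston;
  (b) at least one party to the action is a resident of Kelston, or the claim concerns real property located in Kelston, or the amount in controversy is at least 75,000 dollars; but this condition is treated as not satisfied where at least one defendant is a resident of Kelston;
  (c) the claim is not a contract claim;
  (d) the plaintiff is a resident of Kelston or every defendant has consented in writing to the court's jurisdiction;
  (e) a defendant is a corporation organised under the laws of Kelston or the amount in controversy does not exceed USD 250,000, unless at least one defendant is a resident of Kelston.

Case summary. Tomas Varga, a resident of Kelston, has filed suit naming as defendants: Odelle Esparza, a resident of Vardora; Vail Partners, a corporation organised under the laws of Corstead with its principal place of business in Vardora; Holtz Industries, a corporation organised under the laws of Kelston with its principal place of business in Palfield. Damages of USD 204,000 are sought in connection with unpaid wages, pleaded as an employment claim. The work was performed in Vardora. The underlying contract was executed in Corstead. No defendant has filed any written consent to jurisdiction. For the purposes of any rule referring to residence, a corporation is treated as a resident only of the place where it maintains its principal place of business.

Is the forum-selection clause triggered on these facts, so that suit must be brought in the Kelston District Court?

No

The Kelston District Court:
  (a) The plaintiff resides in Kelston. Not met.
  (b) Tomas Varga resides in Kelston, which satisfies one of the alternatives. And the carve-out is inapplicable — no defendant resides in Kelston (they reside in Vardora, Vardora, Palfield). Condition met.
  (c) The claim is an employment claim, not a contract claim. Condition met.
  (d) The plaintiff resides in Kelston, so one alternative holds. Condition met.
  (e) Holtz Industries is organised under the laws of Kelston, which satisfies one of the alternatives. Condition met.
  → The clause does not apply.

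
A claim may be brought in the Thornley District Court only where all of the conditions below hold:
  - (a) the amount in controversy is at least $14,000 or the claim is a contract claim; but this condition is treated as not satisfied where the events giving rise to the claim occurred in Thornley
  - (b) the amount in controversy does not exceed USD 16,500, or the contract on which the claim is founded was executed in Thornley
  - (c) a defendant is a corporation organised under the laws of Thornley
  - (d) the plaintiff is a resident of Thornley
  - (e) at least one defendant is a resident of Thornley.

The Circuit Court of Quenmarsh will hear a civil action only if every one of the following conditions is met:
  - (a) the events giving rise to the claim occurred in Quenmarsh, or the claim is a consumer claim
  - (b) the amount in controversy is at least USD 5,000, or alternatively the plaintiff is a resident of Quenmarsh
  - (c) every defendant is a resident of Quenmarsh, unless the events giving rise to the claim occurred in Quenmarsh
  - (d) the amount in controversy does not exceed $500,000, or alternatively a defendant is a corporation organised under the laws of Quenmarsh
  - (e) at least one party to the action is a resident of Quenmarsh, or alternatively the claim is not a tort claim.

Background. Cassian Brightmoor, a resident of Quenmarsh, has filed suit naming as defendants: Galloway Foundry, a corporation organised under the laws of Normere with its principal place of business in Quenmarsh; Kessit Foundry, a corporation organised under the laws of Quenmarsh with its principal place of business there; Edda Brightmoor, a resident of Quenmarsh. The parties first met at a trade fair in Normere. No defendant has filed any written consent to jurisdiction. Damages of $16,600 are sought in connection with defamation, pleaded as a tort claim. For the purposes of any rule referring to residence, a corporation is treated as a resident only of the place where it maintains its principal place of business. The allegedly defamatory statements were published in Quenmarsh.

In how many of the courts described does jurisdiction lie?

1

The Thornley District Court:
  (a) The amount in controversy is 16,600 dollars, which meets the 14,000 dollars floor, so one alternative holds. And the carve-out is inapplicable — the operative events occurred in Quenmarsh, not Thornley. Condition met.
  (b) The amount in controversy is $16,600, above the 16,500 dollars ceiling; no contract (and hence no place of execution) is alleged — every alternative fails. Condition not met.
  (c) The corporate defendant(s) are organised in Normere, Quenmarsh, not Thornley. Fails.
  (d) The plaintiff resides in Quenmarsh, not Thornley. Not met.
  (e) No defendant resides in Thornley (they reside in Quenmarsh, Quenmarsh, Quenmarsh). Not satisfied.
  → The court lacks jurisdiction.
The Circuit Court of Quenmarsh:
  (a) The operative events occurred in Quenmarsh, which satisfies one of the alternatives. Met.
  (b) The amount in controversy is 16,600 dollars, which meets the 5,000 dollars floor, so this disjunct is met. Satisfied.
  (c) The defendants reside as follows — Galloway Foundry in Quenmarsh, Kessit Foundry in Quenmarsh, Edda Brightmoor in Quenmarsh — all in Quenmarsh. Satisfied.
  (d) The amount in controversy is $16,600, within the $500,000 ceiling, so one alternative holds. Condition met.
  (e) Cassian Brightmoor resides in Quenmarsh, which satisfies one of the alternatives. Met.
  → Every requirement is satisfied — jurisdiction.
Courts with jurisdiction: the Circuit Court of Quenmarsh — 1 in total.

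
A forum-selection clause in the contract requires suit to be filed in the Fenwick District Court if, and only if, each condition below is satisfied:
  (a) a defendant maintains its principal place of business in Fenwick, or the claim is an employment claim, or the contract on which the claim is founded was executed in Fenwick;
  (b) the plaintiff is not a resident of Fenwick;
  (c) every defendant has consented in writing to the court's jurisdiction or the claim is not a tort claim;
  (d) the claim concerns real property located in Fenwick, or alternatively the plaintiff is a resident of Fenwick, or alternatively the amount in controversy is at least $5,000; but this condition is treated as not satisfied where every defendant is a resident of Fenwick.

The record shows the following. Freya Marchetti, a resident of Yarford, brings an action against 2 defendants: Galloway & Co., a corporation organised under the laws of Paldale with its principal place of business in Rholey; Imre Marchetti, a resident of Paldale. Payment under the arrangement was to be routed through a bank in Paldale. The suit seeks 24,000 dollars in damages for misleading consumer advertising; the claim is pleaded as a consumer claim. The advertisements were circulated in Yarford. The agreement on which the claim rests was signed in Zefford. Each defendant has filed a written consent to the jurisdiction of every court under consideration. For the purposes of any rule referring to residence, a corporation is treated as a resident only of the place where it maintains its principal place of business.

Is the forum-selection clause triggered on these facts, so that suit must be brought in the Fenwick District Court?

The Fenwick District Court:
  (a) The corporate defendant(s) have their principal place of business in Rholey, not Fenwick; the claim is a consumer claim, not an employment claim; the contract was executed in Zefford, not Fenwick — every alternative fails. Not satisfied.
  (b) The plaintiff resides in Yarford, which is not Fenwick. Met.
  (c) Every defendant has filed written consent, so this disjunct is met. Satisfied.
  (d) The amount in controversy is $24,000, which meets the 5,000 dollars floor, so one alternative holds. And the carve-out is inapplicable — the defendants reside as follows — Galloway & Co. in Rholey, Imre Marchetti in Paldale — not all in Fenwick. Satisfied.
  → The clause does not apply.

No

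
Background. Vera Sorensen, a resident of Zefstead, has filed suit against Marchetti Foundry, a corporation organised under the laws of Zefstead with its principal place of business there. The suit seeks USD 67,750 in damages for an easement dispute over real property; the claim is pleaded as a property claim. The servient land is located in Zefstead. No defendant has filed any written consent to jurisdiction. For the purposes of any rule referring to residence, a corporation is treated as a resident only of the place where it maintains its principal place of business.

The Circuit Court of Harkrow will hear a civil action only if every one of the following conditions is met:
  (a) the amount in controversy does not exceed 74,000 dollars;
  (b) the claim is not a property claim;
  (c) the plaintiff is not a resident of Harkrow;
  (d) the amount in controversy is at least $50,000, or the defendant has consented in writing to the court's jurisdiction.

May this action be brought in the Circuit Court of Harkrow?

The Circuit Court of Harkrow:
  (a) The amount in controversy is USD 67,750, within the $74,000 ceiling. Satisfied.
  (b) The claim is a property claim. Not satisfied.
  (c) The plaintiff resides in Zefstead, which is not Harkrow. Satisfied.
  (d) The amount in controversy is USD 67,750, which meets the $50,000 floor, so one alternative holds. Met.
  → The court lacks jurisdiction.

No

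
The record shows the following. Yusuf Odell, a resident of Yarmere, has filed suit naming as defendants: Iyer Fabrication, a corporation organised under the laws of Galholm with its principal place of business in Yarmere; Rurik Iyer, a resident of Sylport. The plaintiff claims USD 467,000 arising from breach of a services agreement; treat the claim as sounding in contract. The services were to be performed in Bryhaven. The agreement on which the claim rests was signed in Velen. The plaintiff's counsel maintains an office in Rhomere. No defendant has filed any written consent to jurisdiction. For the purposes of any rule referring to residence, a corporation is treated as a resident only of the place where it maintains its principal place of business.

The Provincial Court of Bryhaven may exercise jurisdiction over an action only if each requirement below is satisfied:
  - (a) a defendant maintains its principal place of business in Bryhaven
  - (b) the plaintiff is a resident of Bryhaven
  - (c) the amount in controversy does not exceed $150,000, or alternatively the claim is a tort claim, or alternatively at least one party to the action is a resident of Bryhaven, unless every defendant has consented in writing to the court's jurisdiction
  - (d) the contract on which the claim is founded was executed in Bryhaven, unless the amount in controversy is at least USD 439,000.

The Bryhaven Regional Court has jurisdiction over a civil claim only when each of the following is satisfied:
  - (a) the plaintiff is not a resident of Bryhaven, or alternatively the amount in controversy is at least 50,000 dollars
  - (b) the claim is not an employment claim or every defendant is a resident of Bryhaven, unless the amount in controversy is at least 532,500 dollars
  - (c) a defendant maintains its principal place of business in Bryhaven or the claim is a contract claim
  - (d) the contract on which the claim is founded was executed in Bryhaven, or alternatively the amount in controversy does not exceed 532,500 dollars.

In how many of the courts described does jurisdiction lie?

The Provincial Court of Bryhaven:
  (a) The corporate defendant(s) have their principal place of business in Yarmere, not Bryhaven. Not met.
  (b) The plaintiff resides in Yarmere, not Bryhaven. Condition not met.
  (c) The amount in controversy is USD 467,000, above the 150,000 dollars ceiling; the claim is a contract claim, not a tort claim; no party resides in Bryhaven — every alternative fails. The proviso offers no rescue either, since no such written consent has been filed. Fails.
  (d) The contract was executed in Velen, not Bryhaven. However, the amount in controversy is $467,000, which meets the 439,000 dollars floor, so the 'unless' proviso supplies this condition. Condition met.
  → At least one condition fails; no jurisdiction.
The Bryhaven Regional Court:
  (a) The plaintiff resides in Yarmere, which is not Bryhaven — that alternative is enough. Satisfied.
  (b) The claim is a contract claim, not an employment claim, so this disjunct is met. Met.
  (c) The claim is a contract claim, so this disjunct is met. Condition met.
  (d) The amount in controversy is USD 467,000, within the USD 532,500 ceiling, which satisfies one of the alternatives. Condition met.
  → Jurisdiction lies.
Courts with jurisdiction: the Bryhaven Regional Court — 1 in total.

1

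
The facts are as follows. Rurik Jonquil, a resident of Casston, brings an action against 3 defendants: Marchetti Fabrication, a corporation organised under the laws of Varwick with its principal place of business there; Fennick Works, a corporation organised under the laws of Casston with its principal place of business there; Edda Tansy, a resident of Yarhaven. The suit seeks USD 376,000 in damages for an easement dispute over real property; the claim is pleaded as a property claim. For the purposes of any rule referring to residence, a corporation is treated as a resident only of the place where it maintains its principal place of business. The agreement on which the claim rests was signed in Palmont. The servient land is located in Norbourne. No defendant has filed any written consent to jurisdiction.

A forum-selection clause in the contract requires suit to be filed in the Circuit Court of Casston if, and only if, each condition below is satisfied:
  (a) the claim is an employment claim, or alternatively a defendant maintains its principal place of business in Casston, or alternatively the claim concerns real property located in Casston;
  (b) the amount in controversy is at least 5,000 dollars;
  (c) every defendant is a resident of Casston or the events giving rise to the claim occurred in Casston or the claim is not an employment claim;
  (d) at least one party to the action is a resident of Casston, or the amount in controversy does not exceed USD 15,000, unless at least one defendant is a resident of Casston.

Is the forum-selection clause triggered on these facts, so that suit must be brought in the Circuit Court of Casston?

Yes

The Circuit Court of Casston:
  (a) Fennick Works has its principal place of business in Casston — that alternative is enough. Met.
  (b) The amount in controversy is 376,000 dollars, which meets the $5,000 floor. Condition met.
  (c) The claim is a property claim, not an employment claim, so one alternative holds. Satisfied.
  (d) Rurik Jonquil resides in Casston — that alternative is enough. Met.
  → The clause applies.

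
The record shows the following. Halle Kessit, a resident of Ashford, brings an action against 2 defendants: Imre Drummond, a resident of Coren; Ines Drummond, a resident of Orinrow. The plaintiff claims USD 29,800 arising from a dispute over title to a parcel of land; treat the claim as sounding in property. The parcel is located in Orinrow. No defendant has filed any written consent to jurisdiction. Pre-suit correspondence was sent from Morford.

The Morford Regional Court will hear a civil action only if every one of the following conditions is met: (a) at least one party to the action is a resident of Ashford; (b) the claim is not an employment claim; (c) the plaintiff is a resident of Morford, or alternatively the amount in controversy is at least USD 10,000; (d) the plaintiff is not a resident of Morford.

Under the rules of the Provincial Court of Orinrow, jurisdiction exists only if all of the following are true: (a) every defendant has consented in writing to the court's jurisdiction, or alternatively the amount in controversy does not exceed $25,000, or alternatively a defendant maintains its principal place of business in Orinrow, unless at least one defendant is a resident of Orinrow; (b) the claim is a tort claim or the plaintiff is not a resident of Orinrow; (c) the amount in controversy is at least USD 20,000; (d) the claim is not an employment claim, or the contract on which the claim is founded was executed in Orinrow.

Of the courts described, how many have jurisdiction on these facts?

The Morford Regional Court:
  (a) Halle Kessit resides in Ashford. Met.
  (b) The claim is a property claim, not an employment claim. Met.
  (c) The amount in controversy is $29,800, which meets the 10,000 dollars floor — that alternative is enough. Satisfied.
  (d) The plaintiff resides in Ashford, which is not Morford. Condition met.
  → All conditions met; jurisdiction exists.
The Provincial Court of Orinrow:
  (a) No such written consent has been filed; the amount in controversy is USD 29,800, above the USD 25,000 ceiling; no defendant is a corporation — every alternative fails. But Ines Drummond resides in Orinrow, and the 'unless' clause therefore excuses the requirement. Met.
  (b) The plaintiff resides in Ashford, which is not Orinrow, so this disjunct is met. Satisfied.
  (c) The amount in controversy is $29,800, which meets the USD 20,000 floor. Satisfied.
  (d) The claim is a property claim, not an employment claim, so one alternative holds. Met.
  → Every requirement is satisfied — jurisdiction.
Courts with jurisdiction: the Morford Regional Court, the Provincial Court of Orinrow — 2 in total.

2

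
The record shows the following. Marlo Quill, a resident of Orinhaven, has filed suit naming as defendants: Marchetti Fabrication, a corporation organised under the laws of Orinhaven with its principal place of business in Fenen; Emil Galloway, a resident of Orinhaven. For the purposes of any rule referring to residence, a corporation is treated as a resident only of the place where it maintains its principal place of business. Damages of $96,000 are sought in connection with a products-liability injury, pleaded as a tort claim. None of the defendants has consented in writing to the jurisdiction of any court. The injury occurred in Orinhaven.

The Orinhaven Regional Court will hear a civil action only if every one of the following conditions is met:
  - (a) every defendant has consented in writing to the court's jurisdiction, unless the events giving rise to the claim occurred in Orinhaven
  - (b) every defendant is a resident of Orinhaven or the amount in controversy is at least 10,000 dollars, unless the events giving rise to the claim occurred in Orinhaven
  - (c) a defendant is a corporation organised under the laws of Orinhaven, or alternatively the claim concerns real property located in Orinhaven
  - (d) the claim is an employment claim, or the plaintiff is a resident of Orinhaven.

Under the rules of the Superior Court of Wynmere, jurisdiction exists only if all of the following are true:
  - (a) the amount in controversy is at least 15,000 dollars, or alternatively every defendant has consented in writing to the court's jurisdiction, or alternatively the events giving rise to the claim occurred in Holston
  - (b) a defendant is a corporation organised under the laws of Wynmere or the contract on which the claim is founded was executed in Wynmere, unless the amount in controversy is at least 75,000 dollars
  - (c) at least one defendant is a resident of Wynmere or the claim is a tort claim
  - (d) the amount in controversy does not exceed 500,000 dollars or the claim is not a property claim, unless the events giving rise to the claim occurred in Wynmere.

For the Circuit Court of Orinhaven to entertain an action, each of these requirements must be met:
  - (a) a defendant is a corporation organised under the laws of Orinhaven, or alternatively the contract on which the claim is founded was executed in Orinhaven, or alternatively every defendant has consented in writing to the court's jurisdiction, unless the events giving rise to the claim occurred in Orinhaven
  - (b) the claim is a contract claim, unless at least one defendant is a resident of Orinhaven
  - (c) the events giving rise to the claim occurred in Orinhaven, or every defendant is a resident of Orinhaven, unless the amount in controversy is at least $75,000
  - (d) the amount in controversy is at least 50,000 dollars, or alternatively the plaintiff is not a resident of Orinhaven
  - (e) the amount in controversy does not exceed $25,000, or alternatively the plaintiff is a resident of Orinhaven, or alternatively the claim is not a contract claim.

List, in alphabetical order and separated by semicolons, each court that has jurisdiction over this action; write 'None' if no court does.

the Circuit Court of Orinhaven; the Orinhaven Regional Court; the Superior Court of Wynmere

The Orinhaven Regional Court:
  (a) No such written consent has been filed. The proviso rescues it, though: the operative events occurred in Orinhaven. Satisfied.
  (b) The amount in controversy is $96,000, which meets the 10,000 dollars floor, so this disjunct is met. Condition met.
  (c) Marchetti Fabrication is organised under the laws of Orinhaven — that alternative is enough. Satisfied.
  (d) The plaintiff resides in Orinhaven — that alternative is enough. Met.
  → The court has jurisdiction.
The Superior Court of Wynmere:
  (a) The amount in controversy is USD 96,000, which meets the USD 15,000 floor — that alternative is enough. Condition met.
  (b) The corporate defendant(s) are organised in Orinhaven, not Wynmere; no contract (and hence no place of execution) is alleged — none of the alternatives is met. However, the amount in controversy is $96,000, which meets the 75,000 dollars floor, so the 'unless' proviso supplies this condition. Satisfied.
  (c) The claim is a tort claim, which satisfies one of the alternatives. Condition met.
  (d) The amount in controversy is USD 96,000, within the $500,000 ceiling, so this disjunct is met. Condition met.
  → Every requirement is satisfied — jurisdiction.
The Circuit Court of Orinhaven:
  (a) Marchetti Fabrication is organised under the laws of Orinhaven — that alternative is enough. Condition met.
  (b) The claim is a tort claim, not a contract claim. The proviso rescues it, though: Emil Galloway resides in Orinhaven. Satisfied.
  (c) The operative events occurred in Orinhaven, so one alternative holds. Satisfied.
  (d) The amount in controversy is 96,000 dollars, which meets the $50,000 floor, so this disjunct is met. Condition met.
  (e) The plaintiff resides in Orinhaven, which satisfies one of the alternatives. Condition met.
  → The court has jurisdiction.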